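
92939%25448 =16595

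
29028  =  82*354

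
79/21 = 79/21 =3.76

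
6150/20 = 615/2 = 307.50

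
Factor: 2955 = 3^1*5^1*197^1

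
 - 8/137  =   - 8/137=-0.06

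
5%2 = 1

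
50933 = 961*53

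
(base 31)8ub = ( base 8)20665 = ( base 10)8629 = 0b10000110110101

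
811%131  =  25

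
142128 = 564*252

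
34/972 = 17/486 = 0.03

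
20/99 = 20/99 = 0.20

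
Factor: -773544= - 2^3 * 3^1*167^1*193^1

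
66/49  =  66/49 =1.35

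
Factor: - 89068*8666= - 771863288 =- 2^3*7^2*619^1 * 3181^1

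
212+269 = 481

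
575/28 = 575/28 = 20.54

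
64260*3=192780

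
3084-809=2275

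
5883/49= 120  +  3/49  =  120.06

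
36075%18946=17129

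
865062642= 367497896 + 497564746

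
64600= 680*95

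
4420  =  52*85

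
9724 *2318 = 22540232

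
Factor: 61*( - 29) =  - 1769 = - 29^1 *61^1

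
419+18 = 437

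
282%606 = 282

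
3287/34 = 3287/34 = 96.68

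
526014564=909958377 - 383943813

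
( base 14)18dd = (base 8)10633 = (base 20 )B57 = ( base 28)5KR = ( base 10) 4507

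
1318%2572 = 1318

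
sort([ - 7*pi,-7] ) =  [ - 7*pi, - 7]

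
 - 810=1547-2357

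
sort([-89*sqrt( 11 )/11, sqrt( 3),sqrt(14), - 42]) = [-42,-89*sqrt(11) /11,  sqrt (3 ), sqrt ( 14 ) ]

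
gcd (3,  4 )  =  1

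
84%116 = 84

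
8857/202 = 43 + 171/202 = 43.85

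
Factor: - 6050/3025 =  - 2 = - 2^1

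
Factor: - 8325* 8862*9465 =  - 2^1*3^4*5^3*7^1*37^1*211^1* 631^1 =- 698291259750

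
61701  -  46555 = 15146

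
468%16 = 4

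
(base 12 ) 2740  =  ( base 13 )2091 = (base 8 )10640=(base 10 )4512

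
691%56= 19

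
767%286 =195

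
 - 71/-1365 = 71/1365 = 0.05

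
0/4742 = 0 = 0.00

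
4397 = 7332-2935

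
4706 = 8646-3940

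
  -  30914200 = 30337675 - 61251875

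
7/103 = 7/103 = 0.07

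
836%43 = 19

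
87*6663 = 579681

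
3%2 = 1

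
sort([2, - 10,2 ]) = [  -  10,2,  2]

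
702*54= 37908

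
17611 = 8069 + 9542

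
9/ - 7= - 9/7 = - 1.29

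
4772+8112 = 12884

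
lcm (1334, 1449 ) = 84042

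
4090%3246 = 844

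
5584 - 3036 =2548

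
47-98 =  - 51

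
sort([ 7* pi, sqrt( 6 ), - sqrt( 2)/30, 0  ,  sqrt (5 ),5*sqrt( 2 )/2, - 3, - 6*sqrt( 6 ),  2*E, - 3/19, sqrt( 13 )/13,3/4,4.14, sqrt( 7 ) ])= [-6*sqrt( 6 ),-3, - 3/19, - sqrt( 2 )/30, 0, sqrt( 13) /13,3/4 , sqrt( 5 ), sqrt( 6 ),  sqrt(7 ),5*sqrt( 2 )/2 , 4.14,2 * E, 7*pi ]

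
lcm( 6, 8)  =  24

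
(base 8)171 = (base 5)441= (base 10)121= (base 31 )3S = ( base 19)67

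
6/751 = 6/751 = 0.01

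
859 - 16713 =  -  15854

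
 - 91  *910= - 82810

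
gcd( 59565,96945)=15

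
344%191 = 153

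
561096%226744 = 107608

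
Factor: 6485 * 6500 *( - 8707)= -367021817500  =  - 2^2 * 5^4*13^1 * 1297^1*8707^1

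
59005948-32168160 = 26837788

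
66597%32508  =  1581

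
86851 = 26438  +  60413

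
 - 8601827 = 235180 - 8837007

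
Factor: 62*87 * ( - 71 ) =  - 382974 = - 2^1*3^1*29^1*31^1*71^1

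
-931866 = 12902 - 944768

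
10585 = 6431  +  4154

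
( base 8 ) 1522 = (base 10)850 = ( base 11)703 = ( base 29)109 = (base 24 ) 1BA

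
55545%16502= 6039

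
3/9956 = 3/9956 = 0.00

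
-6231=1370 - 7601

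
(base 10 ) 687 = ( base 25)12C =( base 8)1257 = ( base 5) 10222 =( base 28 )of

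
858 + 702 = 1560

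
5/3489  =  5/3489 = 0.00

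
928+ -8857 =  - 7929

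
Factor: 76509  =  3^2*8501^1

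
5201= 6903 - 1702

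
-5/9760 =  - 1/1952 =- 0.00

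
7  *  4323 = 30261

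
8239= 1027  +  7212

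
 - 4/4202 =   -  2/2101  =  - 0.00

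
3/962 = 3/962 = 0.00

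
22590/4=11295/2 = 5647.50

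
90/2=45 = 45.00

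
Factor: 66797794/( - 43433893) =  - 2^1*7^1*17^1*37^ (  -  1)*59^1 * 67^1*71^1*157^( - 1)*7477^(- 1)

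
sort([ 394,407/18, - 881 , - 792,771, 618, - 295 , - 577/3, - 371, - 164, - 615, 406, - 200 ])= [  -  881,  -  792, - 615, - 371, - 295,-200,-577/3,-164,407/18,394, 406,  618,771] 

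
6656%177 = 107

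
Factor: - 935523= - 3^3*34649^1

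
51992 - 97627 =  - 45635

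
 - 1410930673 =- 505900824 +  - 905029849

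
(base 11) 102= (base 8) 173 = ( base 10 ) 123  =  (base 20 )63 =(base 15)83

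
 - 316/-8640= 79/2160= 0.04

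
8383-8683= - 300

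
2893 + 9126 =12019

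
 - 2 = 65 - 67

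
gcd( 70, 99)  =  1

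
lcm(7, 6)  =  42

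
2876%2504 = 372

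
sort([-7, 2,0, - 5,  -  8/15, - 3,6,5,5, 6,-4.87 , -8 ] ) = [-8, - 7,-5, - 4.87, - 3, - 8/15,0,2,5,5,6 , 6]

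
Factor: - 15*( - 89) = 3^1 *5^1*  89^1 =1335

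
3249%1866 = 1383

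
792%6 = 0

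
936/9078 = 156/1513 = 0.10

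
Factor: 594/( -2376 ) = -1/4  =  - 2^(-2)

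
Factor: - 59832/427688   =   - 27/193 = - 3^3*193^( - 1)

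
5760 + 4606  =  10366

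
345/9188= 345/9188 = 0.04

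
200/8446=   100/4223 = 0.02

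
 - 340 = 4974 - 5314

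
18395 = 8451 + 9944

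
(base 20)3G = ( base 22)3A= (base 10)76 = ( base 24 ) 34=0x4c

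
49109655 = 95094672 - 45985017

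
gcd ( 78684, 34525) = 1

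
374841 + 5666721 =6041562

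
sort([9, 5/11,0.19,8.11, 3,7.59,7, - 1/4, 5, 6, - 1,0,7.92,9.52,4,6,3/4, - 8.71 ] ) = [ - 8.71, - 1,-1/4,0,0.19 , 5/11,3/4,  3,4, 5,6,6,7, 7.59, 7.92,8.11,  9, 9.52 ]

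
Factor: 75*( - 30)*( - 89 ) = 2^1*3^2*5^3*89^1 = 200250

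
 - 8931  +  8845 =-86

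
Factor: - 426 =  - 2^1*3^1*71^1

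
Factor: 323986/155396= 221/106=2^( - 1 )*13^1*17^1*53^ ( - 1) 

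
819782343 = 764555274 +55227069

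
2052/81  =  25  +  1/3 = 25.33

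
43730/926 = 21865/463 = 47.22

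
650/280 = 2 + 9/28 = 2.32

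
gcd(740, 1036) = 148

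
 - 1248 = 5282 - 6530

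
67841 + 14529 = 82370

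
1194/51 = 23 + 7/17 = 23.41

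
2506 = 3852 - 1346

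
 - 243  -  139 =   -  382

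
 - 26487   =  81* ( - 327) 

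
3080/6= 1540/3 = 513.33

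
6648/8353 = 6648/8353 = 0.80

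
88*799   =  70312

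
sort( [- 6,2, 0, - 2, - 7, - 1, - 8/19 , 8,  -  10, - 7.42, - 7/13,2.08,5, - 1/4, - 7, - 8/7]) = [ - 10, - 7.42, - 7  , - 7, - 6, - 2, - 8/7, - 1, - 7/13, - 8/19, -1/4,0,  2, 2.08,5,8] 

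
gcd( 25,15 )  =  5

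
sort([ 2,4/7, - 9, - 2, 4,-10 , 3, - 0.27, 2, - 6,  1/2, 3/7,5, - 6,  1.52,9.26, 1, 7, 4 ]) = [ - 10, - 9 , - 6, - 6, - 2,-0.27, 3/7,1/2,  4/7, 1, 1.52, 2 , 2,  3, 4,4, 5, 7, 9.26]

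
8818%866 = 158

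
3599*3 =10797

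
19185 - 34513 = - 15328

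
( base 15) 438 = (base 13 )584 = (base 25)1d3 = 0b1110111001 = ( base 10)953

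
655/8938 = 655/8938 = 0.07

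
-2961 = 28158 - 31119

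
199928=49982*4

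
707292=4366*162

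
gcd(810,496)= 2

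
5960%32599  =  5960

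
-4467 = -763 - 3704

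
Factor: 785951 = 785951^1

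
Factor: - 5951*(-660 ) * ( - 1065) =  - 4182957900 = - 2^2*3^2*5^2*11^2*71^1*541^1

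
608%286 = 36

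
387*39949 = 15460263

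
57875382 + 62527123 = 120402505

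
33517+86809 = 120326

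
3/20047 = 3/20047 = 0.00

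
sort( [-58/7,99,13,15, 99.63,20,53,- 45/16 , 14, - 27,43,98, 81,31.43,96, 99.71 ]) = [ - 27, - 58/7, - 45/16,13,14, 15,20, 31.43,43,53,81, 96, 98,99,99.63,99.71]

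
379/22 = 379/22=17.23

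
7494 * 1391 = 10424154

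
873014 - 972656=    -99642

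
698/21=698/21= 33.24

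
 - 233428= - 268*871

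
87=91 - 4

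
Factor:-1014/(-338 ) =3^1 = 3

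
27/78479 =27/78479= 0.00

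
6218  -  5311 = 907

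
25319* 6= 151914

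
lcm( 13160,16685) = 934360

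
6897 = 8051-1154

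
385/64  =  6 + 1/64 = 6.02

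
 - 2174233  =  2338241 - 4512474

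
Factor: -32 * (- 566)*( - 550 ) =-2^7*5^2*11^1 * 283^1=- 9961600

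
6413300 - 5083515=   1329785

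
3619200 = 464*7800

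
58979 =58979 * 1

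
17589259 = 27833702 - 10244443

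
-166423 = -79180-87243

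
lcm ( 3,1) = 3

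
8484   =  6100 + 2384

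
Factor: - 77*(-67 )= 5159 = 7^1*11^1*67^1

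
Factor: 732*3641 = 2^2*3^1*11^1*61^1*331^1 = 2665212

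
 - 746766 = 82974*(-9 )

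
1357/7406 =59/322= 0.18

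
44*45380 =1996720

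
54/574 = 27/287 = 0.09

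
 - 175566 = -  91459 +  - 84107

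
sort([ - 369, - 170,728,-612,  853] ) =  [ - 612, - 369,-170, 728,853 ] 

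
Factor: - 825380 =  - 2^2*5^1*41269^1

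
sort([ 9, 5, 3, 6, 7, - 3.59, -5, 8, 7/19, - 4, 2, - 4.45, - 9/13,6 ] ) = [ - 5, -4.45, - 4 , - 3.59, - 9/13,7/19, 2, 3, 5,6 , 6,  7, 8, 9 ] 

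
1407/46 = 30 + 27/46  =  30.59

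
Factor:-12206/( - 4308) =17/6 = 2^( - 1)* 3^( - 1) * 17^1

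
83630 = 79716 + 3914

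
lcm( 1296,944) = 76464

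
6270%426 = 306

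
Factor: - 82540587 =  - 3^1*59^1 * 466331^1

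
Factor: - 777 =- 3^1 * 7^1*37^1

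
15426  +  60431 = 75857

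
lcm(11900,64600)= 452200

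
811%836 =811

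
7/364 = 1/52 = 0.02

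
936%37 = 11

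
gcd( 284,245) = 1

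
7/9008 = 7/9008 =0.00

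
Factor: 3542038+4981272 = 2^1*5^1*79^1*10789^1=8523310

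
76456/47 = 1626+34/47 = 1626.72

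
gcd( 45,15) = 15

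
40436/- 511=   -  40436/511 = -  79.13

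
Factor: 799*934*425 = 317163050 = 2^1*5^2*17^2*47^1*467^1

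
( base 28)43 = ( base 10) 115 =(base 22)55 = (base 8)163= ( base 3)11021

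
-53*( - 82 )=4346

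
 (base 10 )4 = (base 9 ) 4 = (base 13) 4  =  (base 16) 4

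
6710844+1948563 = 8659407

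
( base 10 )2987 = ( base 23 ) 5EK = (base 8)5653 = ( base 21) 6G5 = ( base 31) 33b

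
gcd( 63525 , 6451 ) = 1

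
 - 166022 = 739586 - 905608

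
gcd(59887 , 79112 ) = 1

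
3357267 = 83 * 40449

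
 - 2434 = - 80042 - -77608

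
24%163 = 24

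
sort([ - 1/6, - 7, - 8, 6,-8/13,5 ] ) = [- 8,  -  7,-8/13,-1/6,  5 , 6]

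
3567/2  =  3567/2 =1783.50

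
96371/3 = 32123 + 2/3 = 32123.67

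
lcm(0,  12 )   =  0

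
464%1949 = 464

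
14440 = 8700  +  5740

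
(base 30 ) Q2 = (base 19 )233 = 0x30e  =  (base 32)oe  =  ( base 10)782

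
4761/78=1587/26 = 61.04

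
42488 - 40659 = 1829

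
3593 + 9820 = 13413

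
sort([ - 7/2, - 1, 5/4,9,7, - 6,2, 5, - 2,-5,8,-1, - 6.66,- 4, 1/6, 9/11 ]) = [ - 6.66, - 6, - 5, - 4, - 7/2, - 2, - 1, - 1, 1/6, 9/11,5/4,2, 5, 7, 8, 9 ]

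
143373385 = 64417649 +78955736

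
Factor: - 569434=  - 2^1*23^1*12379^1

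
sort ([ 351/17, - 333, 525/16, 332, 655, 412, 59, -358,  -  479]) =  [- 479, - 358, - 333, 351/17,  525/16, 59, 332, 412, 655]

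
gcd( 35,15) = 5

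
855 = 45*19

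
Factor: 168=2^3 * 3^1*7^1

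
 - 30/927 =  -1 + 299/309  =  - 0.03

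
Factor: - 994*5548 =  - 2^3*7^1*19^1*71^1*73^1 = - 5514712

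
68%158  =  68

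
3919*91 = 356629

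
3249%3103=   146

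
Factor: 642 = 2^1*3^1*107^1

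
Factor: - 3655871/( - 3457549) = 809^1 * 4519^1*3457549^(  -  1 ) 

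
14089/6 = 14089/6 = 2348.17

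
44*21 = 924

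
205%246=205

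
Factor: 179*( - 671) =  - 11^1*61^1*179^1 = - 120109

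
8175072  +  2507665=10682737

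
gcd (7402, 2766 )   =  2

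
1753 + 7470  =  9223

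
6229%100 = 29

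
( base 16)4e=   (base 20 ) 3I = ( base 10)78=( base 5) 303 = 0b1001110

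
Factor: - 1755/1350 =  - 13/10= - 2^(- 1)*5^( -1)*13^1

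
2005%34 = 33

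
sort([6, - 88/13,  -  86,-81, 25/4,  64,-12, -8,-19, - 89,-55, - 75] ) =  [ - 89, - 86,-81,-75 ,-55,  -  19, - 12, - 8,-88/13, 6, 25/4,64]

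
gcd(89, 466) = 1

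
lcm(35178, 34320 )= 1407120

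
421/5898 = 421/5898 = 0.07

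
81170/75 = 1082 + 4/15 = 1082.27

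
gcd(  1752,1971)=219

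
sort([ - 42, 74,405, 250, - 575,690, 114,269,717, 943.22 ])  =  [ -575,  -  42, 74,114,250,269,405,690,  717,943.22 ]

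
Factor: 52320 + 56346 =2^1*3^2*6037^1 = 108666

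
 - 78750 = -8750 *9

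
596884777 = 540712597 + 56172180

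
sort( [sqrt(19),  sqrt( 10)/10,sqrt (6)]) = [sqrt ( 10 ) /10,sqrt( 6),sqrt( 19)]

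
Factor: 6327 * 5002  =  2^1*3^2*19^1*37^1 * 41^1*61^1 = 31647654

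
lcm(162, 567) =1134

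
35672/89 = 35672/89 = 400.81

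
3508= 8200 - 4692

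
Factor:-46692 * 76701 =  - 2^2*3^3*37^1 * 691^1*1297^1 =- 3581323092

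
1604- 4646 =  - 3042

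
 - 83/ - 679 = 83/679= 0.12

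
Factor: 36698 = 2^1*59^1*311^1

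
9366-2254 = 7112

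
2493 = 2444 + 49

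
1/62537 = 1/62537= 0.00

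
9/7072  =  9/7072 = 0.00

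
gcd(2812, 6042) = 38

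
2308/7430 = 1154/3715 = 0.31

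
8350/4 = 4175/2 = 2087.50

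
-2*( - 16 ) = 32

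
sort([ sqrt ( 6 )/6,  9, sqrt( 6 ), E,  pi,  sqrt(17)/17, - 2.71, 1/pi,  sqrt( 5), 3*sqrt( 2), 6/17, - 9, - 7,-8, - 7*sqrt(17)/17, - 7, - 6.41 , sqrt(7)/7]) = [ - 9, - 8, - 7, - 7, - 6.41, - 2.71, - 7*sqrt( 17)/17,sqrt( 17)/17,  1/pi,6/17, sqrt(7)/7 , sqrt( 6)/6,  sqrt( 5 ), sqrt (6), E, pi,3 * sqrt(2), 9] 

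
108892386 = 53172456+55719930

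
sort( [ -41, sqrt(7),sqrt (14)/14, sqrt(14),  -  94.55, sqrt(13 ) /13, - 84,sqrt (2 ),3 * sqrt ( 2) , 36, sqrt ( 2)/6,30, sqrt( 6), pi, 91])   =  [ - 94.55, - 84, - 41, sqrt(2)/6,sqrt( 14)/14, sqrt(13)/13, sqrt(2 ), sqrt(6),sqrt(7 ), pi, sqrt(14 ), 3*sqrt ( 2),30, 36, 91]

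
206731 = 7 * 29533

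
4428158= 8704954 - 4276796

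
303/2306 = 303/2306=0.13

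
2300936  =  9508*242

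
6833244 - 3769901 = 3063343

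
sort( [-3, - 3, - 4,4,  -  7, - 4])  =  [  -  7, - 4,-4, - 3,-3,4]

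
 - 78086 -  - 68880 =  - 9206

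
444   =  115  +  329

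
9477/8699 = 9477/8699 = 1.09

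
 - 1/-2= 1/2= 0.50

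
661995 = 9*73555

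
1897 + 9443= 11340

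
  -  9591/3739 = -3 + 1626/3739  =  - 2.57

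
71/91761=71/91761  =  0.00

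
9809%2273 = 717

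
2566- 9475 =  - 6909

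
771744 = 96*8039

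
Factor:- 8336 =-2^4*521^1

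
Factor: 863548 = 2^2 * 7^1*30841^1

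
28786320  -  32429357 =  - 3643037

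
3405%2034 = 1371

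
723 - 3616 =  - 2893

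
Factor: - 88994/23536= - 44497/11768 = - 2^(  -  3)*1471^ ( - 1 )*44497^1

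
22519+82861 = 105380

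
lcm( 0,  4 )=0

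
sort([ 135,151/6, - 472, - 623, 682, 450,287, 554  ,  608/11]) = [-623, - 472, 151/6,608/11,135, 287, 450,554, 682]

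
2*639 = 1278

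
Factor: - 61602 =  - 2^1*3^1*10267^1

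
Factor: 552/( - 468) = -46/39 = - 2^1 * 3^(-1)*13^( -1) * 23^1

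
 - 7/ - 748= 7/748 = 0.01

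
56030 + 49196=105226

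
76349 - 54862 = 21487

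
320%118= 84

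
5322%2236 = 850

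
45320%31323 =13997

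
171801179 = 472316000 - 300514821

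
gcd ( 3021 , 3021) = 3021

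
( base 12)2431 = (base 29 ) 4O9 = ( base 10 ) 4069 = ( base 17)e16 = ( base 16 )FE5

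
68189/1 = 68189 = 68189.00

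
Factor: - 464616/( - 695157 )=154872/231719  =  2^3*3^4*239^1*231719^( - 1 )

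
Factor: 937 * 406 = 2^1*7^1*29^1*937^1  =  380422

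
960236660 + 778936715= 1739173375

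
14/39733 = 14/39733 = 0.00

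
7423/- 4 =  - 1856 + 1/4= -  1855.75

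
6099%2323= 1453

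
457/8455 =457/8455  =  0.05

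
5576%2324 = 928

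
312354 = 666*469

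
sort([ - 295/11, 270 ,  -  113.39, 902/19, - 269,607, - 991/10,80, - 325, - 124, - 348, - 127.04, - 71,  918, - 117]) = [ -348, - 325,-269, - 127.04,-124 , - 117,-113.39, - 991/10, - 71, - 295/11, 902/19, 80,  270,607 , 918]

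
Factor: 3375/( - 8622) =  - 2^(  -  1)*3^1*5^3*479^( -1 ) = - 375/958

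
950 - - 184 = 1134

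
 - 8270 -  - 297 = -7973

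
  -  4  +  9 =5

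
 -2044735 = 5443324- 7488059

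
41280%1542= 1188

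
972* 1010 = 981720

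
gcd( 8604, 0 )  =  8604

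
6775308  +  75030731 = 81806039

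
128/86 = 1+ 21/43 = 1.49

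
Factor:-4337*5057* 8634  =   - 2^1*3^1*13^1*389^1*1439^1 * 4337^1 = - 189362692506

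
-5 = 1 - 6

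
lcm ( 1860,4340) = 13020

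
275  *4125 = 1134375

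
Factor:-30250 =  - 2^1 * 5^3 * 11^2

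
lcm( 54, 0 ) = 0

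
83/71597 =83/71597 = 0.00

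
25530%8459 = 153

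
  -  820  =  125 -945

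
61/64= 61/64= 0.95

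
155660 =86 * 1810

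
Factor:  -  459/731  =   - 27/43 = - 3^3 * 43^( - 1 ) 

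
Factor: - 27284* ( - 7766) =211887544 = 2^3*11^1*19^1*353^1*359^1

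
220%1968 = 220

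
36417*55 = 2002935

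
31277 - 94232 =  - 62955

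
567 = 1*567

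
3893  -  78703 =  -74810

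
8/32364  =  2/8091 = 0.00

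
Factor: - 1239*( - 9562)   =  11847318 = 2^1*3^1*7^2*59^1*683^1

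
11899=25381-13482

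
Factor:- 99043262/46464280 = -49521631/23232140 = -2^(  -  2 )  *  5^( - 1 )*223^ ( - 1)*5209^ (- 1 )*49521631^1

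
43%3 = 1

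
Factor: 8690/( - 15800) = - 11/20 = - 2^( - 2)*5^(-1 )*11^1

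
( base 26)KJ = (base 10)539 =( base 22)12b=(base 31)HC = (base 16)21B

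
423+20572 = 20995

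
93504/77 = 1214 + 26/77  =  1214.34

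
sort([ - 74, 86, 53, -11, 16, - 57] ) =[ - 74, - 57,- 11, 16, 53,86]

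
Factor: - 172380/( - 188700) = 5^(-1) * 13^2  *  37^ ( - 1 ) = 169/185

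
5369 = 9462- 4093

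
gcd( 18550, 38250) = 50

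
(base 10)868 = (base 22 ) 1ha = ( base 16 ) 364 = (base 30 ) ss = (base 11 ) 71a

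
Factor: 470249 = 13^1 * 61^1*593^1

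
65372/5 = 13074 + 2/5  =  13074.40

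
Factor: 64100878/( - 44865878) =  - 19^ ( - 1) * 53^( - 1 )*647^1*22277^( - 1)*49537^1 = -32050439/22432939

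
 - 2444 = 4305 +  - 6749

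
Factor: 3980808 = 2^3 *3^2*13^1*4253^1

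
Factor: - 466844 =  - 2^2*7^1*16673^1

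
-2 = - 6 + 4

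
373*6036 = 2251428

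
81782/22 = 3717 + 4/11 = 3717.36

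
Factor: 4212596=2^2*79^1*13331^1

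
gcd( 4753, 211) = 1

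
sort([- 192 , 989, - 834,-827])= [ - 834,-827 ,- 192,989] 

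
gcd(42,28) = 14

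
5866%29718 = 5866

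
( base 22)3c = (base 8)116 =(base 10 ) 78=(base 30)2i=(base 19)42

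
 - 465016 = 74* ( - 6284 ) 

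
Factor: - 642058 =-2^1*251^1*1279^1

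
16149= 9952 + 6197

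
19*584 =11096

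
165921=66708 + 99213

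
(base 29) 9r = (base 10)288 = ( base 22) d2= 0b100100000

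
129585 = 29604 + 99981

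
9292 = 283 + 9009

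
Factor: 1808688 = 2^4*3^1  *7^2*769^1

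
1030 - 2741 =-1711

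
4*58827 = 235308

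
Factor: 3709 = 3709^1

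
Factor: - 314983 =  - 314983^1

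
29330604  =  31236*939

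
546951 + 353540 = 900491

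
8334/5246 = 4167/2623 = 1.59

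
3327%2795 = 532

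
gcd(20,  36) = 4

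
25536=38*672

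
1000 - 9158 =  - 8158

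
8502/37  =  229 + 29/37 = 229.78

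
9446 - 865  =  8581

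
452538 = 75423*6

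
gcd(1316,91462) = 658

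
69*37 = 2553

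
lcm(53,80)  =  4240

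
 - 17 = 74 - 91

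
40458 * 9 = 364122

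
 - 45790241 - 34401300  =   - 80191541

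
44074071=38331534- - 5742537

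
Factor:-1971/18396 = -3/28 =- 2^ ( - 2 )*3^1*7^( - 1 ) 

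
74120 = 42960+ 31160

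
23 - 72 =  - 49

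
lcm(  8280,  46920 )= 140760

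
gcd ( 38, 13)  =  1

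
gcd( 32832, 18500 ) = 4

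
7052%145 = 92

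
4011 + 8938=12949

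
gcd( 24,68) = 4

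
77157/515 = 149 + 422/515 = 149.82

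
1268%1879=1268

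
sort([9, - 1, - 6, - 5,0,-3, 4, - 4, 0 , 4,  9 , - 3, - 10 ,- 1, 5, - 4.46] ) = [ - 10, - 6,-5,  -  4.46, - 4,  -  3,- 3, - 1, - 1,0,  0,4,4, 5,  9,9]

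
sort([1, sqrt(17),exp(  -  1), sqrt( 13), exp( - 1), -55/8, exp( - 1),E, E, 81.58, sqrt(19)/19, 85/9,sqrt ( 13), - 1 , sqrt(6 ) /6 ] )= [  -  55/8, - 1,  sqrt ( 19 )/19, exp(  -  1), exp( - 1), exp( - 1), sqrt(6 )/6,  1, E, E,sqrt(13), sqrt(  13), sqrt (17 ), 85/9, 81.58]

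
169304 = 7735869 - 7566565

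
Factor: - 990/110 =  - 3^2 =-9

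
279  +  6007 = 6286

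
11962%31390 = 11962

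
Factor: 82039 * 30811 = 2527703629= 11^1*2801^1*82039^1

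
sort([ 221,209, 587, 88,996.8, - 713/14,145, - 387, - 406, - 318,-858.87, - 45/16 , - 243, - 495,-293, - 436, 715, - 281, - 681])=[-858.87, - 681, - 495, - 436, - 406,-387, - 318, - 293,-281, - 243,-713/14,- 45/16, 88, 145,209,221,  587, 715, 996.8]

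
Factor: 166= 2^1*83^1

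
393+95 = 488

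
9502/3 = 3167 + 1/3 = 3167.33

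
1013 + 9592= 10605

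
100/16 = 25/4 = 6.25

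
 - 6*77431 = -464586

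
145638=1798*81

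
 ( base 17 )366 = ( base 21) 249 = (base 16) 3cf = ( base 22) 207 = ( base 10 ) 975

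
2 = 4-2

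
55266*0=0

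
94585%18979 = 18669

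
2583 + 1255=3838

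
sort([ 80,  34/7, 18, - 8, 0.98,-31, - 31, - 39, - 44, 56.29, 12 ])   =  [-44, - 39,-31, - 31, - 8, 0.98, 34/7, 12,18,56.29, 80 ]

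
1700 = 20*85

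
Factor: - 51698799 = -3^2*5744311^1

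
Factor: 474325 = 5^2*18973^1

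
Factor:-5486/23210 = -13/55 = - 5^(-1 )*11^( - 1 )*13^1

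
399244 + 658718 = 1057962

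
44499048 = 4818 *9236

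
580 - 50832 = -50252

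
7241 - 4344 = 2897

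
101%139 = 101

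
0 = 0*2854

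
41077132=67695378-26618246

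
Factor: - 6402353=-17^1  *376609^1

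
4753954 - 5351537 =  - 597583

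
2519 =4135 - 1616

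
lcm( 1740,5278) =158340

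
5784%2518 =748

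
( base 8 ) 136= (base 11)86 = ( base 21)4A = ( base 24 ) 3M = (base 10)94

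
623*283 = 176309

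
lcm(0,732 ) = 0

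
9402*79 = 742758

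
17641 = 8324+9317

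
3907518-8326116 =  - 4418598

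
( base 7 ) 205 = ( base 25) 43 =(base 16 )67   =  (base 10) 103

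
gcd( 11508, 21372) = 1644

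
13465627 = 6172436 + 7293191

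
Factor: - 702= - 2^1* 3^3*13^1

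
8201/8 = 8201/8 = 1025.12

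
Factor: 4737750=2^1*3^1*5^3*6317^1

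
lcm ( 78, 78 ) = 78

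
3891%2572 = 1319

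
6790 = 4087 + 2703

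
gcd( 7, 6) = 1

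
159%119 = 40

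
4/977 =4/977 = 0.00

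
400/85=4 + 12/17 = 4.71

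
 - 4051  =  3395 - 7446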